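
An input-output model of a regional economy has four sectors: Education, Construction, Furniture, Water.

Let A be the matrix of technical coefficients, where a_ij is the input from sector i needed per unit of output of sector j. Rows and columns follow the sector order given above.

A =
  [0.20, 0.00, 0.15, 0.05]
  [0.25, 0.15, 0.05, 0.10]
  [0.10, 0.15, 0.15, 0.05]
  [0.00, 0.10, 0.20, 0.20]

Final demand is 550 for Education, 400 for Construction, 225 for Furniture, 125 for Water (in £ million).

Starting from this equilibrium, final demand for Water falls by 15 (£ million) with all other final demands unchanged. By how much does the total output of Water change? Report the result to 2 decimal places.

Δx_4 = -19.57

I − A =
  [   0.80     0.00    -0.15    -0.05]
  [  -0.25     0.85    -0.05    -0.10]
  [  -0.10    -0.15     0.85    -0.05]
  [   0.00    -0.10    -0.20     0.80]
Compute the cofactors C_ij = (−1)^(i+j)·(3×3 minor ij) of I−A; the adjugate is their transpose:
adj(I−A) = Cᵀ =
  [ 0.551750   0.024500   0.109250   0.044375]
  [ 0.173500   0.523000   0.080500   0.081250]
  [ 0.098250   0.100500   0.534750   0.052125]
  [ 0.046250   0.090500   0.143750   0.553625]
det(I−A) = Σ_j (I−A)_1j·C_1j = (0.80)(0.551750) + (0.00)(0.173500) + (-0.15)(0.098250) + (-0.05)(0.046250) = 0.42435
(I − A)⁻¹ = adj(I−A) / det(I−A) ≈
  [   1.3002     0.0577     0.2575     0.1046]
  [   0.4089     1.2325     0.1897     0.1915]
  [   0.2315     0.2368     1.2602     0.1228]
  [   0.1090     0.2133     0.3388     1.3046]
Δx = (I − A)⁻¹ Δd with Δd having -15 in the Water component and 0 elsewhere.
So Δx_4 = L_44 · (-15), where L_44 = adj(I−A)_44 / det(I−A) = 0.553625 / 0.42435.
Δx_4 = 0.553625 × (-15) / 0.42435 = -8.304375 / 0.42435 ≈ -19.57.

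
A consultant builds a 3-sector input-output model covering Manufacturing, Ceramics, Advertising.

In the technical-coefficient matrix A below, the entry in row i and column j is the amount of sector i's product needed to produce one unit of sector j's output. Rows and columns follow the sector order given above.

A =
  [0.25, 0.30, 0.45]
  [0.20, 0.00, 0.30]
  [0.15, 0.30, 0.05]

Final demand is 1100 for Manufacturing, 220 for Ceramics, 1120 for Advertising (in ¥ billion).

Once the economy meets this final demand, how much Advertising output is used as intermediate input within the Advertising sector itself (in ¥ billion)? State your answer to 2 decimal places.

I − A =
  [   0.75    -0.30    -0.45]
  [  -0.20     1.00    -0.30]
  [  -0.15    -0.30     0.95]
Cofactors of I−A, C_ij = (−1)^(i+j)·(minor ij) (rows/columns in the sector order above):
  C_11 = (1.00)(0.95) − (-0.30)(-0.30) = 0.8600
  C_12 = −[(-0.20)(0.95) − (-0.30)(-0.15)] = 0.2350
  C_13 = (-0.20)(-0.30) − (1.00)(-0.15) = 0.2100
  C_21 = −[(-0.30)(0.95) − (-0.45)(-0.30)] = 0.4200
  C_22 = (0.75)(0.95) − (-0.45)(-0.15) = 0.6450
  C_23 = −[(0.75)(-0.30) − (-0.30)(-0.15)] = 0.2700
  C_31 = (-0.30)(-0.30) − (-0.45)(1.00) = 0.5400
  C_32 = −[(0.75)(-0.30) − (-0.45)(-0.20)] = 0.3150
  C_33 = (0.75)(1.00) − (-0.30)(-0.20) = 0.6900
det(I−A) = Σ_j (I−A)_1j·C_1j = (0.75)(0.8600) + (-0.30)(0.2350) + (-0.45)(0.2100) = 0.4800
adj(I−A) = Cᵀ =
  [ 0.8600   0.4200   0.5400]
  [ 0.2350   0.6450   0.3150]
  [ 0.2100   0.2700   0.6900]
(I − A)⁻¹ = adj(I−A) / det(I−A) ≈
  [   1.7917     0.8750     1.1250]
  [   0.4896     1.3438     0.6563]
  [   0.4375     0.5625     1.4375]
First solve x = (I − A)⁻¹ d = adj(I−A)·d / det(I−A); in particular x_A = (0.2100·1100 + 0.2700·220 + 0.6900·1120) / 0.4800 = 1063.20 / 0.4800 = 2215.0000.
Intermediate flow from A to A: z_AA = a_AA · x_A = 0.05 × 1063.20 / 0.4800 = 53.16 / 0.4800 = 110.75.

z_AA = 110.75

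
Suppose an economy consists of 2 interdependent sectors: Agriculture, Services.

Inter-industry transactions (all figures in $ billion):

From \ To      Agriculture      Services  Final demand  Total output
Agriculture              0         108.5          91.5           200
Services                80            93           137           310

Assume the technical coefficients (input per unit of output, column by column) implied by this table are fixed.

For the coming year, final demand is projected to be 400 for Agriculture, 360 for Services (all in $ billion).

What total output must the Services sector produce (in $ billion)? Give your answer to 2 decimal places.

Technical coefficients a_ij = z_ij / X_j:
  a_AA = 0/200 = 0.00, a_SA = 80/200 = 0.40
  a_AS = 108.5/310 = 0.35, a_SS = 93/310 = 0.30
I − A =
  [   1.00    -0.35]
  [  -0.40     0.70]
det(I−A) = (1.00)(0.70) − (-0.35)(-0.40) = 0.5600
adj(I−A) = [[0.70, 0.35], [0.40, 1.00]]
(I − A)⁻¹ = adj(I−A) / det(I−A) ≈
  [   1.2500     0.6250]
  [   0.7143     1.7857]
x = (I − A)⁻¹ d = adj(I−A)·d / det(I−A), with det(I−A) = 0.5600:
  x_A = (0.70·400 + 0.35·360) / 0.5600 = 406.00 / 0.5600 = 725.00
  x_S = (0.40·400 + 1.00·360) / 0.5600 = 520.00 / 0.5600 ≈ 928.57

x_S = 928.57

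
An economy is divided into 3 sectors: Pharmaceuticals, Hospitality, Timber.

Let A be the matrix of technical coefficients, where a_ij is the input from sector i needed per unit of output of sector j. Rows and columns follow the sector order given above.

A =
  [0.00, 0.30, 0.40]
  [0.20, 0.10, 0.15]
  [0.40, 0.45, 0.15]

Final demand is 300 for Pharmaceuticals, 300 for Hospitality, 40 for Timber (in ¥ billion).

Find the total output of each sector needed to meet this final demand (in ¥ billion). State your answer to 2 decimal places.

I − A =
  [   1.00    -0.30    -0.40]
  [  -0.20     0.90    -0.15]
  [  -0.40    -0.45     0.85]
Cofactors of I−A, C_ij = (−1)^(i+j)·(minor ij) (rows/columns in the sector order above):
  C_11 = (0.90)(0.85) − (-0.15)(-0.45) = 0.6975
  C_12 = −[(-0.20)(0.85) − (-0.15)(-0.40)] = 0.2300
  C_13 = (-0.20)(-0.45) − (0.90)(-0.40) = 0.4500
  C_21 = −[(-0.30)(0.85) − (-0.40)(-0.45)] = 0.4350
  C_22 = (1.00)(0.85) − (-0.40)(-0.40) = 0.6900
  C_23 = −[(1.00)(-0.45) − (-0.30)(-0.40)] = 0.5700
  C_31 = (-0.30)(-0.15) − (-0.40)(0.90) = 0.4050
  C_32 = −[(1.00)(-0.15) − (-0.40)(-0.20)] = 0.2300
  C_33 = (1.00)(0.90) − (-0.30)(-0.20) = 0.8400
det(I−A) = Σ_j (I−A)_1j·C_1j = (1.00)(0.6975) + (-0.30)(0.2300) + (-0.40)(0.4500) = 0.4485
adj(I−A) = Cᵀ =
  [ 0.6975   0.4350   0.4050]
  [ 0.2300   0.6900   0.2300]
  [ 0.4500   0.5700   0.8400]
(I − A)⁻¹ = adj(I−A) / det(I−A) ≈
  [   1.5552     0.9699     0.9030]
  [   0.5128     1.5385     0.5128]
  [   1.0033     1.2709     1.8729]
x = (I − A)⁻¹ d = adj(I−A)·d / det(I−A), with det(I−A) = 0.4485:
  x_P = (0.6975·300 + 0.4350·300 + 0.4050·40) / 0.4485 = 355.95 / 0.4485 ≈ 793.65
  x_H = (0.2300·300 + 0.6900·300 + 0.2300·40) / 0.4485 = 285.20 / 0.4485 ≈ 635.90
  x_T = (0.4500·300 + 0.5700·300 + 0.8400·40) / 0.4485 = 339.60 / 0.4485 ≈ 757.19

x_P = 793.65, x_H = 635.90, x_T = 757.19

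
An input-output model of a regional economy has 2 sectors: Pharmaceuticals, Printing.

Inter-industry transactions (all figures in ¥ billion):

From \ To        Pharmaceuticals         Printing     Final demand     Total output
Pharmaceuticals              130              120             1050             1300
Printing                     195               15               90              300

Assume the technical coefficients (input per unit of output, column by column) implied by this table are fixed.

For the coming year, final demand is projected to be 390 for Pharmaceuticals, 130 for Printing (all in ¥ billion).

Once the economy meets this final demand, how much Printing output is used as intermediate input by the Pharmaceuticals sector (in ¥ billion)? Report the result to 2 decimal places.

Technical coefficients a_ij = z_ij / X_j:
  a_11 = 130/1300 = 0.10, a_21 = 195/1300 = 0.15
  a_12 = 120/300 = 0.40, a_22 = 15/300 = 0.05
I − A =
  [   0.90    -0.40]
  [  -0.15     0.95]
det(I−A) = (0.90)(0.95) − (-0.40)(-0.15) = 0.7950
adj(I−A) = [[0.95, 0.40], [0.15, 0.90]]
(I − A)⁻¹ = adj(I−A) / det(I−A) ≈
  [   1.1950     0.5031]
  [   0.1887     1.1321]
First solve x = (I − A)⁻¹ d = adj(I−A)·d / det(I−A); in particular x_1 = (0.95·390 + 0.40·130) / 0.7950 = 422.50 / 0.7950 ≈ 531.4465.
Intermediate flow from 2 to 1: z_21 = a_21 · x_1 = 0.15 × 422.50 / 0.7950 = 63.375 / 0.7950 ≈ 79.72.

z_21 = 79.72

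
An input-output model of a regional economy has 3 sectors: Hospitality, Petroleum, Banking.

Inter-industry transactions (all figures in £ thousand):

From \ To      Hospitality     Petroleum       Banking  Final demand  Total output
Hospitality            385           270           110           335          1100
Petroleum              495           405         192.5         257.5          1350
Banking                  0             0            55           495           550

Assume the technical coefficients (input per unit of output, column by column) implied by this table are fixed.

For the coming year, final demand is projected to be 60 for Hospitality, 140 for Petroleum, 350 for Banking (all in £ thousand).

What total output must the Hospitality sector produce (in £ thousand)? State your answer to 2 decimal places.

x_H = 415.53

Technical coefficients a_ij = z_ij / X_j:
  a_HH = 385/1100 = 0.35, a_PH = 495/1100 = 0.45, a_BH = 0/1100 = 0.00
  a_HP = 270/1350 = 0.20, a_PP = 405/1350 = 0.30, a_BP = 0/1350 = 0.00
  a_HB = 110/550 = 0.20, a_PB = 192.5/550 = 0.35, a_BB = 55/550 = 0.10
I − A =
  [   0.65    -0.20    -0.20]
  [  -0.45     0.70    -0.35]
  [   0.00     0.00     0.90]
Cofactors of I−A, C_ij = (−1)^(i+j)·(minor ij) (rows/columns in the sector order above):
  C_11 = (0.70)(0.90) − (-0.35)(0.00) = 0.6300
  C_12 = −[(-0.45)(0.90) − (-0.35)(0.00)] = 0.4050
  C_13 = (-0.45)(0.00) − (0.70)(0.00) = 0.0000
  C_21 = −[(-0.20)(0.90) − (-0.20)(0.00)] = 0.1800
  C_22 = (0.65)(0.90) − (-0.20)(0.00) = 0.5850
  C_23 = −[(0.65)(0.00) − (-0.20)(0.00)] = 0.0000
  C_31 = (-0.20)(-0.35) − (-0.20)(0.70) = 0.2100
  C_32 = −[(0.65)(-0.35) − (-0.20)(-0.45)] = 0.3175
  C_33 = (0.65)(0.70) − (-0.20)(-0.45) = 0.3650
det(I−A) = Σ_j (I−A)_1j·C_1j = (0.65)(0.6300) + (-0.20)(0.4050) + (-0.20)(0.0000) = 0.3285
adj(I−A) = Cᵀ =
  [ 0.6300   0.1800   0.2100]
  [ 0.4050   0.5850   0.3175]
  [ 0.0000   0.0000   0.3650]
(I − A)⁻¹ = adj(I−A) / det(I−A) ≈
  [   1.9178     0.5479     0.6393]
  [   1.2329     1.7808     0.9665]
  [   0.0000     0.0000     1.1111]
x = (I − A)⁻¹ d = adj(I−A)·d / det(I−A), with det(I−A) = 0.3285:
  x_H = (0.6300·60 + 0.1800·140 + 0.2100·350) / 0.3285 = 136.50 / 0.3285 ≈ 415.53
  x_P = (0.4050·60 + 0.5850·140 + 0.3175·350) / 0.3285 = 217.325 / 0.3285 ≈ 661.57
  x_B = (0.0000·60 + 0.0000·140 + 0.3650·350) / 0.3285 = 127.75 / 0.3285 ≈ 388.89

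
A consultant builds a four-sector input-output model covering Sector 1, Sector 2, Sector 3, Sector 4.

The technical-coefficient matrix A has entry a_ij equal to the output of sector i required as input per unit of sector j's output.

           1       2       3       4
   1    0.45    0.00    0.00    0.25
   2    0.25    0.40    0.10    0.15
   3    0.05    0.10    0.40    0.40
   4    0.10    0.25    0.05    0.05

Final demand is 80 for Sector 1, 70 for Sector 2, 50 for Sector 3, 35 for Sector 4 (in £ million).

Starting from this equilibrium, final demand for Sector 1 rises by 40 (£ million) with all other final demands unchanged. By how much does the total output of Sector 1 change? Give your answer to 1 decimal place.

I − A =
  [   0.55     0.00     0.00    -0.25]
  [  -0.25     0.60    -0.10    -0.15]
  [  -0.05    -0.10     0.60    -0.40]
  [  -0.10    -0.25    -0.05     0.95]
Compute the cofactors C_ij = (−1)^(i+j)·(3×3 minor ij) of I−A; the adjugate is their transpose:
adj(I−A) = Cᵀ =
  [ 0.287250   0.038750   0.013750   0.087500]
  [ 0.155625   0.286875   0.057000   0.110250]
  [ 0.100875   0.107875   0.262250   0.154000]
  [ 0.076500   0.085250   0.030250   0.192500]
det(I−A) = Σ_j (I−A)_1j·C_1j = (0.55)(0.287250) + (0.00)(0.155625) + (0.00)(0.100875) + (-0.25)(0.076500) = 0.1388625
(I − A)⁻¹ = adj(I−A) / det(I−A) ≈
  [   2.0686     0.2791     0.0990     0.6301]
  [   1.1207     2.0659     0.4105     0.7940]
  [   0.7264     0.7768     1.8886     1.1090]
  [   0.5509     0.6139     0.2178     1.3863]
Δx = (I − A)⁻¹ Δd with Δd having +40 in the Sector 1 component and 0 elsewhere.
So Δx_1 = L_11 · (+40), where L_11 = adj(I−A)_11 / det(I−A) = 0.287250 / 0.1388625.
Δx_1 = 0.287250 × (+40) / 0.1388625 = 11.49 / 0.1388625 ≈ 82.7.

Δx_1 = 82.7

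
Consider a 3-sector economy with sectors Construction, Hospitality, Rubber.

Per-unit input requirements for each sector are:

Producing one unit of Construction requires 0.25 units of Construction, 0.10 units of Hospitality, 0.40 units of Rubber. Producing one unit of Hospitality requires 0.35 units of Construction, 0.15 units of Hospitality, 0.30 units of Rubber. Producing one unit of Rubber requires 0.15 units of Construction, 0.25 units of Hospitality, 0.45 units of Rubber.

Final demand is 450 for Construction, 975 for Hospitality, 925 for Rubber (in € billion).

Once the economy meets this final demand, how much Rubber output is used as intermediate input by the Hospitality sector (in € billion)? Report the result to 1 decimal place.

I − A =
  [   0.75    -0.35    -0.15]
  [  -0.10     0.85    -0.25]
  [  -0.40    -0.30     0.55]
Cofactors of I−A, C_ij = (−1)^(i+j)·(minor ij) (rows/columns in the sector order above):
  C_11 = (0.85)(0.55) − (-0.25)(-0.30) = 0.3925
  C_12 = −[(-0.10)(0.55) − (-0.25)(-0.40)] = 0.1550
  C_13 = (-0.10)(-0.30) − (0.85)(-0.40) = 0.3700
  C_21 = −[(-0.35)(0.55) − (-0.15)(-0.30)] = 0.2375
  C_22 = (0.75)(0.55) − (-0.15)(-0.40) = 0.3525
  C_23 = −[(0.75)(-0.30) − (-0.35)(-0.40)] = 0.3650
  C_31 = (-0.35)(-0.25) − (-0.15)(0.85) = 0.2150
  C_32 = −[(0.75)(-0.25) − (-0.15)(-0.10)] = 0.2025
  C_33 = (0.75)(0.85) − (-0.35)(-0.10) = 0.6025
det(I−A) = Σ_j (I−A)_1j·C_1j = (0.75)(0.3925) + (-0.35)(0.1550) + (-0.15)(0.3700) = 0.184625
adj(I−A) = Cᵀ =
  [ 0.3925   0.2375   0.2150]
  [ 0.1550   0.3525   0.2025]
  [ 0.3700   0.3650   0.6025]
(I − A)⁻¹ = adj(I−A) / det(I−A) ≈
  [   2.1259     1.2864     1.1645]
  [   0.8395     1.9093     1.0968]
  [   2.0041     1.9770     3.2634]
First solve x = (I − A)⁻¹ d = adj(I−A)·d / det(I−A); in particular x_2 = (0.1550·450 + 0.3525·975 + 0.2025·925) / 0.184625 = 600.75 / 0.184625 ≈ 3253.893.
Intermediate flow from 3 to 2: z_32 = a_32 · x_2 = 0.30 × 600.75 / 0.184625 = 180.225 / 0.184625 ≈ 976.2.

z_32 = 976.2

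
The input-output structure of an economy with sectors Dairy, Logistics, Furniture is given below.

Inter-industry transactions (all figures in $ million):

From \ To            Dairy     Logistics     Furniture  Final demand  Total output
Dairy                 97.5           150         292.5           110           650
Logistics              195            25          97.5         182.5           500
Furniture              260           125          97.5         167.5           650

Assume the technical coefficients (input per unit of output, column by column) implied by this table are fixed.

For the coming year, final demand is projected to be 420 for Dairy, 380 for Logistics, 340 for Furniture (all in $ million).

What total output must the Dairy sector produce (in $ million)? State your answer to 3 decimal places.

x_1 = 1755.665

Technical coefficients a_ij = z_ij / X_j:
  a_11 = 97.5/650 = 0.15, a_21 = 195/650 = 0.30, a_31 = 260/650 = 0.40
  a_12 = 150/500 = 0.30, a_22 = 25/500 = 0.05, a_32 = 125/500 = 0.25
  a_13 = 292.5/650 = 0.45, a_23 = 97.5/650 = 0.15, a_33 = 97.5/650 = 0.15
I − A =
  [   0.85    -0.30    -0.45]
  [  -0.30     0.95    -0.15]
  [  -0.40    -0.25     0.85]
Cofactors of I−A, C_ij = (−1)^(i+j)·(minor ij) (rows/columns in the sector order above):
  C_11 = (0.95)(0.85) − (-0.15)(-0.25) = 0.7700
  C_12 = −[(-0.30)(0.85) − (-0.15)(-0.40)] = 0.3150
  C_13 = (-0.30)(-0.25) − (0.95)(-0.40) = 0.4550
  C_21 = −[(-0.30)(0.85) − (-0.45)(-0.25)] = 0.3675
  C_22 = (0.85)(0.85) − (-0.45)(-0.40) = 0.5425
  C_23 = −[(0.85)(-0.25) − (-0.30)(-0.40)] = 0.3325
  C_31 = (-0.30)(-0.15) − (-0.45)(0.95) = 0.4725
  C_32 = −[(0.85)(-0.15) − (-0.45)(-0.30)] = 0.2625
  C_33 = (0.85)(0.95) − (-0.30)(-0.30) = 0.7175
det(I−A) = Σ_j (I−A)_1j·C_1j = (0.85)(0.7700) + (-0.30)(0.3150) + (-0.45)(0.4550) = 0.35525
adj(I−A) = Cᵀ =
  [ 0.7700   0.3675   0.4725]
  [ 0.3150   0.5425   0.2625]
  [ 0.4550   0.3325   0.7175]
(I − A)⁻¹ = adj(I−A) / det(I−A) ≈
  [   2.1675     1.0345     1.3300]
  [   0.8867     1.5271     0.7389]
  [   1.2808     0.9360     2.0197]
x = (I − A)⁻¹ d = adj(I−A)·d / det(I−A), with det(I−A) = 0.35525:
  x_1 = (0.7700·420 + 0.3675·380 + 0.4725·340) / 0.35525 = 623.70 / 0.35525 ≈ 1755.665
  x_2 = (0.3150·420 + 0.5425·380 + 0.2625·340) / 0.35525 = 427.70 / 0.35525 ≈ 1203.941
  x_3 = (0.4550·420 + 0.3325·380 + 0.7175·340) / 0.35525 = 561.40 / 0.35525 ≈ 1580.296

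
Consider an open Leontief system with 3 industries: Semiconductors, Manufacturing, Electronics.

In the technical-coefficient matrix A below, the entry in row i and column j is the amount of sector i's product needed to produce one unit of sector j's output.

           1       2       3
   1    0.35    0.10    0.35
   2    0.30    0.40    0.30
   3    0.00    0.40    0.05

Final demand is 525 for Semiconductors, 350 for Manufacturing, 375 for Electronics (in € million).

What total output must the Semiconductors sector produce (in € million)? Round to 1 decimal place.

I − A =
  [   0.65    -0.10    -0.35]
  [  -0.30     0.60    -0.30]
  [   0.00    -0.40     0.95]
Cofactors of I−A, C_ij = (−1)^(i+j)·(minor ij) (rows/columns in the sector order above):
  C_11 = (0.60)(0.95) − (-0.30)(-0.40) = 0.4500
  C_12 = −[(-0.30)(0.95) − (-0.30)(0.00)] = 0.2850
  C_13 = (-0.30)(-0.40) − (0.60)(0.00) = 0.1200
  C_21 = −[(-0.10)(0.95) − (-0.35)(-0.40)] = 0.2350
  C_22 = (0.65)(0.95) − (-0.35)(0.00) = 0.6175
  C_23 = −[(0.65)(-0.40) − (-0.10)(0.00)] = 0.2600
  C_31 = (-0.10)(-0.30) − (-0.35)(0.60) = 0.2400
  C_32 = −[(0.65)(-0.30) − (-0.35)(-0.30)] = 0.3000
  C_33 = (0.65)(0.60) − (-0.10)(-0.30) = 0.3600
det(I−A) = Σ_j (I−A)_1j·C_1j = (0.65)(0.4500) + (-0.10)(0.2850) + (-0.35)(0.1200) = 0.2220
adj(I−A) = Cᵀ =
  [ 0.4500   0.2350   0.2400]
  [ 0.2850   0.6175   0.3000]
  [ 0.1200   0.2600   0.3600]
(I − A)⁻¹ = adj(I−A) / det(I−A) ≈
  [   2.0270     1.0586     1.0811]
  [   1.2838     2.7815     1.3514]
  [   0.5405     1.1712     1.6216]
x = (I − A)⁻¹ d = adj(I−A)·d / det(I−A), with det(I−A) = 0.2220:
  x_1 = (0.4500·525 + 0.2350·350 + 0.2400·375) / 0.2220 = 408.50 / 0.2220 ≈ 1840.1
  x_2 = (0.2850·525 + 0.6175·350 + 0.3000·375) / 0.2220 = 478.25 / 0.2220 ≈ 2154.3
  x_3 = (0.1200·525 + 0.2600·350 + 0.3600·375) / 0.2220 = 289.00 / 0.2220 ≈ 1301.8

x_1 = 1840.1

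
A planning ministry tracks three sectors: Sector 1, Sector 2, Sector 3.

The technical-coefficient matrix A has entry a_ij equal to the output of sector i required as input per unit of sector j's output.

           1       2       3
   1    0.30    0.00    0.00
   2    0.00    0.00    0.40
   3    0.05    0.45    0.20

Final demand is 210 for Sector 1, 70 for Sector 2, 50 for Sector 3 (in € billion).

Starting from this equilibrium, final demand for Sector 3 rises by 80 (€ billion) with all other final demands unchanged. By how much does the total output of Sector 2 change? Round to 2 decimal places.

I − A =
  [   0.70     0.00     0.00]
  [   0.00     1.00    -0.40]
  [  -0.05    -0.45     0.80]
Cofactors of I−A, C_ij = (−1)^(i+j)·(minor ij) (rows/columns in the sector order above):
  C_11 = (1.00)(0.80) − (-0.40)(-0.45) = 0.6200
  C_12 = −[(0.00)(0.80) − (-0.40)(-0.05)] = 0.0200
  C_13 = (0.00)(-0.45) − (1.00)(-0.05) = 0.0500
  C_21 = −[(0.00)(0.80) − (0.00)(-0.45)] = 0.0000
  C_22 = (0.70)(0.80) − (0.00)(-0.05) = 0.5600
  C_23 = −[(0.70)(-0.45) − (0.00)(-0.05)] = 0.3150
  C_31 = (0.00)(-0.40) − (0.00)(1.00) = 0.0000
  C_32 = −[(0.70)(-0.40) − (0.00)(0.00)] = 0.2800
  C_33 = (0.70)(1.00) − (0.00)(0.00) = 0.7000
det(I−A) = Σ_j (I−A)_1j·C_1j = (0.70)(0.6200) + (0.00)(0.0200) + (0.00)(0.0500) = 0.4340
adj(I−A) = Cᵀ =
  [ 0.6200   0.0000   0.0000]
  [ 0.0200   0.5600   0.2800]
  [ 0.0500   0.3150   0.7000]
(I − A)⁻¹ = adj(I−A) / det(I−A) ≈
  [   1.4286     0.0000     0.0000]
  [   0.0461     1.2903     0.6452]
  [   0.1152     0.7258     1.6129]
Δx = (I − A)⁻¹ Δd with Δd having +80 in the Sector 3 component and 0 elsewhere.
So Δx_2 = L_23 · (+80), where L_23 = adj(I−A)_23 / det(I−A) = 0.2800 / 0.4340.
Δx_2 = 0.2800 × (+80) / 0.4340 = 22.40 / 0.4340 ≈ 51.61.

Δx_2 = 51.61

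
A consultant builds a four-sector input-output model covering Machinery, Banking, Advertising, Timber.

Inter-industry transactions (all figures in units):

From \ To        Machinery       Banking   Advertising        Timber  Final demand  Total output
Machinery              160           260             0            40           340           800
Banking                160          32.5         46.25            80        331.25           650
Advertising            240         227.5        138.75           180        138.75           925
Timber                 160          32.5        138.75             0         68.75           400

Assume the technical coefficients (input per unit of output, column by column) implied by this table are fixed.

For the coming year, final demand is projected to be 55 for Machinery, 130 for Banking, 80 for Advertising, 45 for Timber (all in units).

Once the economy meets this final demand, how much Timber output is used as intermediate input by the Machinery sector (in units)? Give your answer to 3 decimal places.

Technical coefficients a_ij = z_ij / X_j:
  a_11 = 160/800 = 0.20, a_21 = 160/800 = 0.20, a_31 = 240/800 = 0.30, a_41 = 160/800 = 0.20
  a_12 = 260/650 = 0.40, a_22 = 32.5/650 = 0.05, a_32 = 227.5/650 = 0.35, a_42 = 32.5/650 = 0.05
  a_13 = 0/925 = 0.00, a_23 = 46.25/925 = 0.05, a_33 = 138.75/925 = 0.15, a_43 = 138.75/925 = 0.15
  a_14 = 40/400 = 0.10, a_24 = 80/400 = 0.20, a_34 = 180/400 = 0.45, a_44 = 0/400 = 0.00
I − A =
  [   0.80    -0.40     0.00    -0.10]
  [  -0.20     0.95    -0.05    -0.20]
  [  -0.30    -0.35     0.85    -0.45]
  [  -0.20    -0.05    -0.15     1.00]
Compute the cofactors C_ij = (−1)^(i+j)·(3×3 minor ij) of I−A; the adjugate is their transpose:
adj(I−A) = Cᵀ =
  [ 0.70575   0.32250   0.04650   0.15600]
  [ 0.21900   0.60450   0.06600   0.17250]
  [ 0.45600   0.44850   0.63600   0.42150]
  [ 0.22050   0.16200   0.10800   0.55800]
det(I−A) = Σ_j (I−A)_1j·C_1j = (0.80)(0.70575) + (-0.40)(0.21900) + (0.00)(0.45600) + (-0.10)(0.22050) = 0.45495
(I − A)⁻¹ = adj(I−A) / det(I−A) ≈
  [   1.5513     0.7089     0.1022     0.3429]
  [   0.4814     1.3287     0.1451     0.3792]
  [   1.0023     0.9858     1.3980     0.9265]
  [   0.4847     0.3561     0.2374     1.2265]
First solve x = (I − A)⁻¹ d = adj(I−A)·d / det(I−A); in particular x_1 = (0.70575·55 + 0.32250·130 + 0.04650·80 + 0.15600·45) / 0.45495 = 91.48125 / 0.45495 ≈ 201.07979.
Intermediate flow from 4 to 1: z_41 = a_41 · x_1 = 0.20 × 91.48125 / 0.45495 = 18.29625 / 0.45495 ≈ 40.216.

z_41 = 40.216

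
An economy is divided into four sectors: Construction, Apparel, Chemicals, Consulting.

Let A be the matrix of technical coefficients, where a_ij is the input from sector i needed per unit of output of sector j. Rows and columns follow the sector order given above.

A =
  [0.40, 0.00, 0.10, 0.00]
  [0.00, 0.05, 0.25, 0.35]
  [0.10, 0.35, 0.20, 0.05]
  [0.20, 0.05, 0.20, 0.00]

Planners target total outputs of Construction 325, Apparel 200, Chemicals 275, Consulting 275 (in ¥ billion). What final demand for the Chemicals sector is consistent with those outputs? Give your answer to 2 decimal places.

d_3 = 103.75

I − A =
  [   0.60     0.00    -0.10     0.00]
  [   0.00     0.95    -0.25    -0.35]
  [  -0.10    -0.35     0.80    -0.05]
  [  -0.20    -0.05    -0.20     1.00]
d = (I − A) x:
  d_1 = (+0.60)·325 + (+0.00)·200 + (-0.10)·275 + (+0.00)·275 = 167.50
  d_2 = (+0.00)·325 + (+0.95)·200 + (-0.25)·275 + (-0.35)·275 = 25.00
  d_3 = (-0.10)·325 + (-0.35)·200 + (+0.80)·275 + (-0.05)·275 = 103.75
  d_4 = (-0.20)·325 + (-0.05)·200 + (-0.20)·275 + (+1.00)·275 = 145.00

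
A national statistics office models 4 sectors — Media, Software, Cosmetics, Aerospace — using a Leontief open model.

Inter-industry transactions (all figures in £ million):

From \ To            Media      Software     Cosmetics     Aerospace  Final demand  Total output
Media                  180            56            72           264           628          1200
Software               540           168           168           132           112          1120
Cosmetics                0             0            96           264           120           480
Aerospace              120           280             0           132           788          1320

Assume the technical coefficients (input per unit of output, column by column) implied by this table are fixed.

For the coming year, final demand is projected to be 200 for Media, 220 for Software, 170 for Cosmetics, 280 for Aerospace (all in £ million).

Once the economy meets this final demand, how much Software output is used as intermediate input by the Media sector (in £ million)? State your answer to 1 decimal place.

Technical coefficients a_ij = z_ij / X_j:
  a_11 = 180/1200 = 0.15, a_21 = 540/1200 = 0.45, a_31 = 0/1200 = 0.00, a_41 = 120/1200 = 0.10
  a_12 = 56/1120 = 0.05, a_22 = 168/1120 = 0.15, a_32 = 0/1120 = 0.00, a_42 = 280/1120 = 0.25
  a_13 = 72/480 = 0.15, a_23 = 168/480 = 0.35, a_33 = 96/480 = 0.20, a_43 = 0/480 = 0.00
  a_14 = 264/1320 = 0.20, a_24 = 132/1320 = 0.10, a_34 = 264/1320 = 0.20, a_44 = 132/1320 = 0.10
I − A =
  [   0.85    -0.05    -0.15    -0.20]
  [  -0.45     0.85    -0.35    -0.10]
  [   0.00     0.00     0.80    -0.20]
  [  -0.10    -0.25     0.00     0.90]
Compute the cofactors C_ij = (−1)^(i+j)·(3×3 minor ij) of I−A; the adjugate is their transpose:
adj(I−A) = Cᵀ =
  [ 0.57450   0.08350   0.14425   0.16900]
  [ 0.33900   0.59300   0.32300   0.21300]
  [ 0.03950   0.04350   0.56875   0.14000]
  [ 0.15800   0.17400   0.10575   0.56000]
det(I−A) = Σ_j (I−A)_1j·C_1j = (0.85)(0.57450) + (-0.05)(0.33900) + (-0.15)(0.03950) + (-0.20)(0.15800) = 0.43385
(I − A)⁻¹ = adj(I−A) / det(I−A) ≈
  [   1.3242     0.1925     0.3325     0.3895]
  [   0.7814     1.3668     0.7445     0.4910]
  [   0.0910     0.1003     1.3109     0.3227]
  [   0.3642     0.4011     0.2437     1.2908]
First solve x = (I − A)⁻¹ d = adj(I−A)·d / det(I−A); in particular x_1 = (0.57450·200 + 0.08350·220 + 0.14425·170 + 0.16900·280) / 0.43385 = 205.1125 / 0.43385 ≈ 472.773.
Intermediate flow from 2 to 1: z_21 = a_21 · x_1 = 0.45 × 205.1125 / 0.43385 = 92.300625 / 0.43385 ≈ 212.7.

z_21 = 212.7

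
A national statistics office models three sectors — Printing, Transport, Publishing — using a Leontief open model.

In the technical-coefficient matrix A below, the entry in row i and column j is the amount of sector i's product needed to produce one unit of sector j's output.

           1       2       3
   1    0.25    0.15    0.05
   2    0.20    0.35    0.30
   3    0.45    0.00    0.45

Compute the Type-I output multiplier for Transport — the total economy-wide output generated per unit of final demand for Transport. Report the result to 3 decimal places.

I − A =
  [   0.75    -0.15    -0.05]
  [  -0.20     0.65    -0.30]
  [  -0.45     0.00     0.55]
Cofactors of I−A, C_ij = (−1)^(i+j)·(minor ij) (rows/columns in the sector order above):
  C_11 = (0.65)(0.55) − (-0.30)(0.00) = 0.3575
  C_12 = −[(-0.20)(0.55) − (-0.30)(-0.45)] = 0.2450
  C_13 = (-0.20)(0.00) − (0.65)(-0.45) = 0.2925
  C_21 = −[(-0.15)(0.55) − (-0.05)(0.00)] = 0.0825
  C_22 = (0.75)(0.55) − (-0.05)(-0.45) = 0.3900
  C_23 = −[(0.75)(0.00) − (-0.15)(-0.45)] = 0.0675
  C_31 = (-0.15)(-0.30) − (-0.05)(0.65) = 0.0775
  C_32 = −[(0.75)(-0.30) − (-0.05)(-0.20)] = 0.2350
  C_33 = (0.75)(0.65) − (-0.15)(-0.20) = 0.4575
det(I−A) = Σ_j (I−A)_1j·C_1j = (0.75)(0.3575) + (-0.15)(0.2450) + (-0.05)(0.2925) = 0.21675
adj(I−A) = Cᵀ =
  [ 0.3575   0.0825   0.0775]
  [ 0.2450   0.3900   0.2350]
  [ 0.2925   0.0675   0.4575]
(I − A)⁻¹ = adj(I−A) / det(I−A) ≈
  [   1.6494     0.3806     0.3576]
  [   1.1303     1.7993     1.0842]
  [   1.3495     0.3114     2.1107]
The output multiplier for sector j is the column-j sum of the Leontief inverse (I − A)⁻¹ = adj(I−A) / det(I−A).
Column 2 of adj(I−A): (0.0825, 0.3900, 0.0675); det(I−A) = 0.21675.
m_2 = (0.0825 + 0.3900 + 0.0675) / 0.21675 = 0.54 / 0.21675 ≈ 2.491.

m_2 = 2.491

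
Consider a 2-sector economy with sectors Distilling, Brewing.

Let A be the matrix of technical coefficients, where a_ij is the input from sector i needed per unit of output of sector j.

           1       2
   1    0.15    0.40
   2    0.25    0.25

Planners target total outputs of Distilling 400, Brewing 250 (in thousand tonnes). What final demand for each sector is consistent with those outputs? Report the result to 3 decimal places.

d_1 = 240.000, d_2 = 87.500

I − A =
  [   0.85    -0.40]
  [  -0.25     0.75]
d = (I − A) x:
  d_1 = (+0.85)·400 + (-0.40)·250 = 240.000
  d_2 = (-0.25)·400 + (+0.75)·250 = 87.500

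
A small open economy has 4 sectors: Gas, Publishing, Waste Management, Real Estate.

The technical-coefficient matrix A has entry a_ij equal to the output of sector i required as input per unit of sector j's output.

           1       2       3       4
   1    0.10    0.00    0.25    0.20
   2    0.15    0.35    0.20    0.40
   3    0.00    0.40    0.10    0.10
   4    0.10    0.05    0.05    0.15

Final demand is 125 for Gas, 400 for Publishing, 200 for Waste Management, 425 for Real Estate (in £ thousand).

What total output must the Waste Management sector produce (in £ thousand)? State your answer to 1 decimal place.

x_3 = 957.1

I − A =
  [   0.90     0.00    -0.25    -0.20]
  [  -0.15     0.65    -0.20    -0.40]
  [   0.00    -0.40     0.90    -0.10]
  [  -0.10    -0.05    -0.05     0.85]
Compute the cofactors C_ij = (−1)^(i+j)·(3×3 minor ij) of I−A; the adjugate is their transpose:
adj(I−A) = Cᵀ =
  [ 0.399000   0.099250   0.141625   0.157250]
  [ 0.152000   0.663500   0.210375   0.372750]
  [ 0.074250   0.302500   0.464750   0.214500]
  [ 0.060250   0.068500   0.056375   0.439500]
det(I−A) = Σ_j (I−A)_1j·C_1j = (0.90)(0.399000) + (0.00)(0.152000) + (-0.25)(0.074250) + (-0.20)(0.060250) = 0.3284875
(I − A)⁻¹ = adj(I−A) / det(I−A) ≈
  [   1.2147     0.3021     0.4311     0.4787]
  [   0.4627     2.0199     0.6404     1.1347]
  [   0.2260     0.9209     1.4148     0.6530]
  [   0.1834     0.2085     0.1716     1.3380]
x = (I − A)⁻¹ d = adj(I−A)·d / det(I−A), with det(I−A) = 0.3284875:
  x_1 = (0.399000·125 + 0.099250·400 + 0.141625·200 + 0.157250·425) / 0.3284875 = 184.73125 / 0.3284875 ≈ 562.4
  x_2 = (0.152000·125 + 0.663500·400 + 0.210375·200 + 0.372750·425) / 0.3284875 = 484.89375 / 0.3284875 ≈ 1476.1
  x_3 = (0.074250·125 + 0.302500·400 + 0.464750·200 + 0.214500·425) / 0.3284875 = 314.39375 / 0.3284875 ≈ 957.1
  x_4 = (0.060250·125 + 0.068500·400 + 0.056375·200 + 0.439500·425) / 0.3284875 = 232.99375 / 0.3284875 ≈ 709.3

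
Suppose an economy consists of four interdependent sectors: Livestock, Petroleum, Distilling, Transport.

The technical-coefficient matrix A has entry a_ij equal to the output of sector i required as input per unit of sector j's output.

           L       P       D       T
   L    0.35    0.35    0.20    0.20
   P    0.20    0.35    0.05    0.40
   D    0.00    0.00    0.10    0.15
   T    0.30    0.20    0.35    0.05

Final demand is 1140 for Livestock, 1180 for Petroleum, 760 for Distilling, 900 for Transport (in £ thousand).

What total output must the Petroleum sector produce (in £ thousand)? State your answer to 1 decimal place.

x_P = 8498.6

I − A =
  [   0.65    -0.35    -0.20    -0.20]
  [  -0.20     0.65    -0.05    -0.40]
  [   0.00     0.00     0.90    -0.15]
  [  -0.30    -0.20    -0.35     0.95]
Compute the cofactors C_ij = (−1)^(i+j)·(3×3 minor ij) of I−A; the adjugate is their transpose:
adj(I−A) = Cᵀ =
  [ 0.448125   0.322875   0.220625   0.265125]
  [ 0.270750   0.458625   0.194875   0.280875]
  [ 0.035250   0.035250   0.193875   0.052875]
  [ 0.211500   0.211500   0.182125   0.317250]
det(I−A) = Σ_j (I−A)_1j·C_1j = (0.65)(0.448125) + (-0.35)(0.270750) + (-0.20)(0.035250) + (-0.20)(0.211500) = 0.14716875
(I − A)⁻¹ = adj(I−A) / det(I−A) ≈
  [   3.0450     2.1939     1.4991     1.8015]
  [   1.8397     3.1163     1.3242     1.9085]
  [   0.2395     0.2395     1.3174     0.3593]
  [   1.4371     1.4371     1.2375     2.1557]
x = (I − A)⁻¹ d = adj(I−A)·d / det(I−A), with det(I−A) = 0.14716875:
  x_L = (0.448125·1140 + 0.322875·1180 + 0.220625·760 + 0.265125·900) / 0.14716875 = 1298.1425 / 0.14716875 ≈ 8820.8
  x_P = (0.270750·1140 + 0.458625·1180 + 0.194875·760 + 0.280875·900) / 0.14716875 = 1250.725 / 0.14716875 ≈ 8498.6
  x_D = (0.035250·1140 + 0.035250·1180 + 0.193875·760 + 0.052875·900) / 0.14716875 = 276.7125 / 0.14716875 ≈ 1880.2
  x_T = (0.211500·1140 + 0.211500·1180 + 0.182125·760 + 0.317250·900) / 0.14716875 = 914.62 / 0.14716875 ≈ 6214.8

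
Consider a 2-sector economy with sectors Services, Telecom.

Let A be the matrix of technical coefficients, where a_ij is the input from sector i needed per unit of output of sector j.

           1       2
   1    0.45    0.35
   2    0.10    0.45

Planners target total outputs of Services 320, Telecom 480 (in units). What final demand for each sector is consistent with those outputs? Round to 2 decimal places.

d_1 = 8.00, d_2 = 232.00

I − A =
  [   0.55    -0.35]
  [  -0.10     0.55]
d = (I − A) x:
  d_1 = (+0.55)·320 + (-0.35)·480 = 8.00
  d_2 = (-0.10)·320 + (+0.55)·480 = 232.00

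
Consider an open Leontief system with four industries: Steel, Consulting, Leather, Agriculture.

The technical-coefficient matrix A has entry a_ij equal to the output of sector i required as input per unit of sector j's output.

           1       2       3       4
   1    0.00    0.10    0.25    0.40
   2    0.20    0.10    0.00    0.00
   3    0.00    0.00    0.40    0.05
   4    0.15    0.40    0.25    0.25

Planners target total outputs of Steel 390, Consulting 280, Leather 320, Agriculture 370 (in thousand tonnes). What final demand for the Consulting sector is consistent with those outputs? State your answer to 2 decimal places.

d_2 = 174.00

I − A =
  [   1.00    -0.10    -0.25    -0.40]
  [  -0.20     0.90     0.00     0.00]
  [   0.00     0.00     0.60    -0.05]
  [  -0.15    -0.40    -0.25     0.75]
d = (I − A) x:
  d_1 = (+1.00)·390 + (-0.10)·280 + (-0.25)·320 + (-0.40)·370 = 134.00
  d_2 = (-0.20)·390 + (+0.90)·280 + (+0.00)·320 + (+0.00)·370 = 174.00
  d_3 = (+0.00)·390 + (+0.00)·280 + (+0.60)·320 + (-0.05)·370 = 173.50
  d_4 = (-0.15)·390 + (-0.40)·280 + (-0.25)·320 + (+0.75)·370 = 27.00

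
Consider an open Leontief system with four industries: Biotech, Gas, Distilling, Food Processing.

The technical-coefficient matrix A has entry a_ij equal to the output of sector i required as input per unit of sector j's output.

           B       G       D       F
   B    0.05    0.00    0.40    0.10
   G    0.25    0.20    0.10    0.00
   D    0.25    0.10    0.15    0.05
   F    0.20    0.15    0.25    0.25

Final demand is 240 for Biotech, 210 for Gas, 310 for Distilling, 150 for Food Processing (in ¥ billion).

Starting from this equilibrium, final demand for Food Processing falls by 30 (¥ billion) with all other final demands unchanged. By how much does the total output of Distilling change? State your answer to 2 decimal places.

I − A =
  [   0.95     0.00    -0.40    -0.10]
  [  -0.25     0.80    -0.10     0.00]
  [  -0.25    -0.10     0.85    -0.05]
  [  -0.20    -0.15    -0.25     0.75]
Compute the cofactors C_ij = (−1)^(i+j)·(3×3 minor ij) of I−A; the adjugate is their transpose:
adj(I−A) = Cᵀ =
  [ 0.491750   0.048250   0.261500   0.083000]
  [ 0.176000   0.491500   0.150500   0.033500]
  [ 0.178625   0.080125   0.550250   0.060500]
  [ 0.225875   0.137875   0.283250   0.546500]
det(I−A) = Σ_j (I−A)_1j·C_1j = (0.95)(0.491750) + (0.00)(0.176000) + (-0.40)(0.178625) + (-0.10)(0.225875) = 0.373125
(I − A)⁻¹ = adj(I−A) / det(I−A) ≈
  [   1.3179     0.1293     0.7008     0.2224]
  [   0.4717     1.3173     0.4034     0.0898]
  [   0.4787     0.2147     1.4747     0.1621]
  [   0.6054     0.3695     0.7591     1.4647]
Δx = (I − A)⁻¹ Δd with Δd having -30 in the Food Processing component and 0 elsewhere.
So Δx_D = L_DF · (-30), where L_DF = adj(I−A)_DF / det(I−A) = 0.060500 / 0.373125.
Δx_D = 0.060500 × (-30) / 0.373125 = -1.815 / 0.373125 ≈ -4.86.

Δx_D = -4.86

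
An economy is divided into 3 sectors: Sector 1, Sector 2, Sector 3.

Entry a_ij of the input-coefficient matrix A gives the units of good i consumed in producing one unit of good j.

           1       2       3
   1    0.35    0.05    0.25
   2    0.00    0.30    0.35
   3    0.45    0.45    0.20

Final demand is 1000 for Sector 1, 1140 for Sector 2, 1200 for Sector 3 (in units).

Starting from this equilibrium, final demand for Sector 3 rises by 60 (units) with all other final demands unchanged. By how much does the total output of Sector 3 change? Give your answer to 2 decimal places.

I − A =
  [   0.65    -0.05    -0.25]
  [   0.00     0.70    -0.35]
  [  -0.45    -0.45     0.80]
Cofactors of I−A, C_ij = (−1)^(i+j)·(minor ij) (rows/columns in the sector order above):
  C_11 = (0.70)(0.80) − (-0.35)(-0.45) = 0.4025
  C_12 = −[(0.00)(0.80) − (-0.35)(-0.45)] = 0.1575
  C_13 = (0.00)(-0.45) − (0.70)(-0.45) = 0.3150
  C_21 = −[(-0.05)(0.80) − (-0.25)(-0.45)] = 0.1525
  C_22 = (0.65)(0.80) − (-0.25)(-0.45) = 0.4075
  C_23 = −[(0.65)(-0.45) − (-0.05)(-0.45)] = 0.3150
  C_31 = (-0.05)(-0.35) − (-0.25)(0.70) = 0.1925
  C_32 = −[(0.65)(-0.35) − (-0.25)(0.00)] = 0.2275
  C_33 = (0.65)(0.70) − (-0.05)(0.00) = 0.4550
det(I−A) = Σ_j (I−A)_1j·C_1j = (0.65)(0.4025) + (-0.05)(0.1575) + (-0.25)(0.3150) = 0.1750
adj(I−A) = Cᵀ =
  [ 0.4025   0.1525   0.1925]
  [ 0.1575   0.4075   0.2275]
  [ 0.3150   0.3150   0.4550]
(I − A)⁻¹ = adj(I−A) / det(I−A) ≈
  [   2.3000     0.8714     1.1000]
  [   0.9000     2.3286     1.3000]
  [   1.8000     1.8000     2.6000]
Δx = (I − A)⁻¹ Δd with Δd having +60 in the Sector 3 component and 0 elsewhere.
So Δx_3 = L_33 · (+60), where L_33 = adj(I−A)_33 / det(I−A) = 0.4550 / 0.1750.
Δx_3 = 0.4550 × (+60) / 0.1750 = 27.30 / 0.1750 = 156.00.

Δx_3 = 156.00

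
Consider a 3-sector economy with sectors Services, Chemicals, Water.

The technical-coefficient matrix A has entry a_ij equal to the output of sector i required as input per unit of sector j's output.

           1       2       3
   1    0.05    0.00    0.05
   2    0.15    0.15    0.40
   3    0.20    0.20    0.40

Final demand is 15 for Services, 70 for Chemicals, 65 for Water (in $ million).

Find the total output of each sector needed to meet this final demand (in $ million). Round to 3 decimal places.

x_1 = 24.875, x_2 = 167.974, x_3 = 172.616

I − A =
  [   0.95     0.00    -0.05]
  [  -0.15     0.85    -0.40]
  [  -0.20    -0.20     0.60]
Cofactors of I−A, C_ij = (−1)^(i+j)·(minor ij) (rows/columns in the sector order above):
  C_11 = (0.85)(0.60) − (-0.40)(-0.20) = 0.4300
  C_12 = −[(-0.15)(0.60) − (-0.40)(-0.20)] = 0.1700
  C_13 = (-0.15)(-0.20) − (0.85)(-0.20) = 0.2000
  C_21 = −[(0.00)(0.60) − (-0.05)(-0.20)] = 0.0100
  C_22 = (0.95)(0.60) − (-0.05)(-0.20) = 0.5600
  C_23 = −[(0.95)(-0.20) − (0.00)(-0.20)] = 0.1900
  C_31 = (0.00)(-0.40) − (-0.05)(0.85) = 0.0425
  C_32 = −[(0.95)(-0.40) − (-0.05)(-0.15)] = 0.3875
  C_33 = (0.95)(0.85) − (0.00)(-0.15) = 0.8075
det(I−A) = Σ_j (I−A)_1j·C_1j = (0.95)(0.4300) + (0.00)(0.1700) + (-0.05)(0.2000) = 0.3985
adj(I−A) = Cᵀ =
  [ 0.4300   0.0100   0.0425]
  [ 0.1700   0.5600   0.3875]
  [ 0.2000   0.1900   0.8075]
(I − A)⁻¹ = adj(I−A) / det(I−A) ≈
  [   1.0790     0.0251     0.1066]
  [   0.4266     1.4053     0.9724]
  [   0.5019     0.4768     2.0263]
x = (I − A)⁻¹ d = adj(I−A)·d / det(I−A), with det(I−A) = 0.3985:
  x_1 = (0.4300·15 + 0.0100·70 + 0.0425·65) / 0.3985 = 9.9125 / 0.3985 ≈ 24.875
  x_2 = (0.1700·15 + 0.5600·70 + 0.3875·65) / 0.3985 = 66.9375 / 0.3985 ≈ 167.974
  x_3 = (0.2000·15 + 0.1900·70 + 0.8075·65) / 0.3985 = 68.7875 / 0.3985 ≈ 172.616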